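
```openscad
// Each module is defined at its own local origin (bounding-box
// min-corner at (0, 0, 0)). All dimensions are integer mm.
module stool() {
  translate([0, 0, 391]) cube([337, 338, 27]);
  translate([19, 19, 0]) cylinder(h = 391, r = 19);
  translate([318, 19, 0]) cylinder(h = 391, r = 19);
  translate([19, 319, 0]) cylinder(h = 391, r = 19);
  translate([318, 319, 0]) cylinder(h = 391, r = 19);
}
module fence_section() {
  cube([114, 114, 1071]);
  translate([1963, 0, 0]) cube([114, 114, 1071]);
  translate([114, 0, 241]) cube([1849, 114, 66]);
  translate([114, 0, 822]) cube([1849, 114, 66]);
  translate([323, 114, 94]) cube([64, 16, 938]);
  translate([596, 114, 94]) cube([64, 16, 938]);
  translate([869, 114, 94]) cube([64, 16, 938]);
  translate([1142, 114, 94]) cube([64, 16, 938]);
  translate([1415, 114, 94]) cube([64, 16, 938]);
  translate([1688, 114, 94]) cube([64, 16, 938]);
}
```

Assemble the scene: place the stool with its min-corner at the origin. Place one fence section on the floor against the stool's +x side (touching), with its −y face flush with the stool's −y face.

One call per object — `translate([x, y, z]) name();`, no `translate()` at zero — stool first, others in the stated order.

stool();
translate([337, 0, 0]) fence_section();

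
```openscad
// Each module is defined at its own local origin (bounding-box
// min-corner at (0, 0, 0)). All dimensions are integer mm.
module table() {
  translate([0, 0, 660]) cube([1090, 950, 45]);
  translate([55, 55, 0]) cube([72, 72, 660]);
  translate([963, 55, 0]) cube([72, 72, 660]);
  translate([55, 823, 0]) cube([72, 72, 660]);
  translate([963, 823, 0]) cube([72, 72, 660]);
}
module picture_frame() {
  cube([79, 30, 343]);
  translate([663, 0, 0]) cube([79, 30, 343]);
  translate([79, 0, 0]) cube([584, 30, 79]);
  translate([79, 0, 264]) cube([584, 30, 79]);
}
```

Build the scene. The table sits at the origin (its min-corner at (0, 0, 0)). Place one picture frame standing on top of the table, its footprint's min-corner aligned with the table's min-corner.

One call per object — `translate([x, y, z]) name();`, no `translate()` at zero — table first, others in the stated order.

table();
translate([0, 0, 705]) picture_frame();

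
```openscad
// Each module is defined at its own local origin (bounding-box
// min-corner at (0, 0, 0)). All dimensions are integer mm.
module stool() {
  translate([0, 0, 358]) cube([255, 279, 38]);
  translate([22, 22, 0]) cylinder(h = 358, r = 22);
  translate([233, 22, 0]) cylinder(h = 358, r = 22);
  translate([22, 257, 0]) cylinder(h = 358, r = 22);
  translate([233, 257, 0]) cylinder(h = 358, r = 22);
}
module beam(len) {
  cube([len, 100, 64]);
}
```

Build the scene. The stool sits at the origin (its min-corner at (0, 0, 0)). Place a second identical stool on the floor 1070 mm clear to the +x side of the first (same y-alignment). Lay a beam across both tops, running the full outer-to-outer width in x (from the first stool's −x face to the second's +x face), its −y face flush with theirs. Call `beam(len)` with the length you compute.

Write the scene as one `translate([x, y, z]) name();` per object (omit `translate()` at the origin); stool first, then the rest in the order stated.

stool();
translate([1325, 0, 0]) stool();
translate([0, 0, 396]) beam(1580);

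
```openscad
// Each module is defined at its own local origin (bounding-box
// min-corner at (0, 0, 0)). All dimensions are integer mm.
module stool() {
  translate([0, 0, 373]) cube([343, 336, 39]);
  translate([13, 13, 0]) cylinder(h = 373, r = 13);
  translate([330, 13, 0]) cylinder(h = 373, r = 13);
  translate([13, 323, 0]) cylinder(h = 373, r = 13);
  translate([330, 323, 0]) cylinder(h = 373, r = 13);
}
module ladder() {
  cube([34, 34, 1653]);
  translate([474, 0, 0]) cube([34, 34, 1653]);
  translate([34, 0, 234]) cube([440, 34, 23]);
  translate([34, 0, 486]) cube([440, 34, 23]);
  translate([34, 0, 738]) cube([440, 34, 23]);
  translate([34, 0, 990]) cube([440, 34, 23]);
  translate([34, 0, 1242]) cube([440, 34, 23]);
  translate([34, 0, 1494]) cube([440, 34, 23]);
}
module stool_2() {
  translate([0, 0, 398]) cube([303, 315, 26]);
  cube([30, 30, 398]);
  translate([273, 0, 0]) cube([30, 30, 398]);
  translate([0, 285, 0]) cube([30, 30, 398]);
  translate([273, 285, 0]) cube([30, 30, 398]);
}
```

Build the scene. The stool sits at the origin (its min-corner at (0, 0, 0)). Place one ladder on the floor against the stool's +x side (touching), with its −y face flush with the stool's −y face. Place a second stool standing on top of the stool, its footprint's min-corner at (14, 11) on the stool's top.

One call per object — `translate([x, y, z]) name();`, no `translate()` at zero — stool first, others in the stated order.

stool();
translate([343, 0, 0]) ladder();
translate([14, 11, 412]) stool_2();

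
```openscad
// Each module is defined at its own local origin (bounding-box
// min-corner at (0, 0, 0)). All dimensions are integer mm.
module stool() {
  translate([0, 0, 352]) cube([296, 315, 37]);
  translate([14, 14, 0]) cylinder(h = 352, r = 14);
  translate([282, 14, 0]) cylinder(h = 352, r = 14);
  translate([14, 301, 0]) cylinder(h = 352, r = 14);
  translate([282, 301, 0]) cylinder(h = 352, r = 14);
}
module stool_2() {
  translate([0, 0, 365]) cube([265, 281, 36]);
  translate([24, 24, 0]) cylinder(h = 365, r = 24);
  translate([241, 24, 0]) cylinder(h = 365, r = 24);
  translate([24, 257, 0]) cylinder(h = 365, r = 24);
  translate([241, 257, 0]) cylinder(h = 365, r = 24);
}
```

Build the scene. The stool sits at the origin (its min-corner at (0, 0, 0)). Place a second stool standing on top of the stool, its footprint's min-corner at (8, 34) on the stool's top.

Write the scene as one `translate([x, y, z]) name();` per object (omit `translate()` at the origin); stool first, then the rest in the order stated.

stool();
translate([8, 34, 389]) stool_2();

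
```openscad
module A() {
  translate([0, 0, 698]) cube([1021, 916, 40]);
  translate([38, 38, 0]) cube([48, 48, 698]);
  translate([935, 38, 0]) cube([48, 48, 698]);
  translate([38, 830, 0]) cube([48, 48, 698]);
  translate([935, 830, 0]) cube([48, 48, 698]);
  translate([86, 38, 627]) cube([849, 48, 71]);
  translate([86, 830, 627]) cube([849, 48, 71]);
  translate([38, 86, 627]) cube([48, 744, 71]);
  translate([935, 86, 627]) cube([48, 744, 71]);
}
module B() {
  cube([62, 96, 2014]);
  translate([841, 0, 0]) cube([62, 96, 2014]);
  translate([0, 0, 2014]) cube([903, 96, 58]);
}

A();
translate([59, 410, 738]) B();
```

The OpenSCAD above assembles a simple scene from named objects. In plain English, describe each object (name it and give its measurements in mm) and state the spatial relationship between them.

A is a rectangular dining table. The top is 1021×916×40 mm with its upper surface at z = 738 mm. It stands on four 48×48 mm square legs, each inset 38 mm from the nearest pair of top edges, running from the floor to the underside of the top. Four apron rails, 48 mm thick and 71 mm tall, run between adjacent legs with their top edges flush with the underside of the top and their outer faces flush with the legs' outer faces.

B is a door frame. The clear opening is 779 mm wide and 2014 mm high. Two 62 mm wide jambs, 96 mm deep, stand either side of the opening from the floor to the top of the opening. A 58 mm thick head sits across the top of both jambs, spanning the full outside width of the frame.

The door frame is on top of the table, centred.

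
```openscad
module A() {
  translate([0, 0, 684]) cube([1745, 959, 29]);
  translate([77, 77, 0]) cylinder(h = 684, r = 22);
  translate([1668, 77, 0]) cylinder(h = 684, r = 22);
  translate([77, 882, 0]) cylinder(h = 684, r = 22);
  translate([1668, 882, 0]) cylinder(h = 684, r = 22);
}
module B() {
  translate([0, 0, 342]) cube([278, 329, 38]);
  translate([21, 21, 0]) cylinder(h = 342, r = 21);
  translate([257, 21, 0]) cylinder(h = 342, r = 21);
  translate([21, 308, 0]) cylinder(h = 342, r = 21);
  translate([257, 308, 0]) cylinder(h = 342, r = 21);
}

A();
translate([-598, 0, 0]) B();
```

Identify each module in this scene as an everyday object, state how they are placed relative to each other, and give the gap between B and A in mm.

A is a table. B is a stool. The stool is on the floor beside the table on its −x side. The gap between the stool and the table is 320 mm.

The stool's nearest face is 320 mm from the table's −x face.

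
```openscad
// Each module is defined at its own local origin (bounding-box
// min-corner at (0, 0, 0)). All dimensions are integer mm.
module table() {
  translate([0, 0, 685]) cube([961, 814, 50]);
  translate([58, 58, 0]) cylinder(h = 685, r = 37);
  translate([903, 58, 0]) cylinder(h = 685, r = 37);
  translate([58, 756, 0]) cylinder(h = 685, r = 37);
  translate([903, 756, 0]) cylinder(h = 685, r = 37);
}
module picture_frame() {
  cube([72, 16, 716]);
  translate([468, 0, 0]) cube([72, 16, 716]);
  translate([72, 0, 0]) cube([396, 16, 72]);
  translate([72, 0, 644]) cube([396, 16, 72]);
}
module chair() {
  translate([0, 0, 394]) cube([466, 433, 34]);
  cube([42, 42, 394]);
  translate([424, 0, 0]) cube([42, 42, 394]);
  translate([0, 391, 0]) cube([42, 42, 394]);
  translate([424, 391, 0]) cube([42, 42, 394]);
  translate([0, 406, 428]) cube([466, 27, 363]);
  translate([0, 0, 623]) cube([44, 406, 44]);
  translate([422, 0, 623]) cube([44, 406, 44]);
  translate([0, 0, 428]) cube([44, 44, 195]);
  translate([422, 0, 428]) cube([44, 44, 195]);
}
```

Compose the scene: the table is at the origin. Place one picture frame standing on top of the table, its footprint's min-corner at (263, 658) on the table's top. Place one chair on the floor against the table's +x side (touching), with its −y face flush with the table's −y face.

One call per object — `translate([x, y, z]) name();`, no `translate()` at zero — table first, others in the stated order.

table();
translate([263, 658, 735]) picture_frame();
translate([961, 0, 0]) chair();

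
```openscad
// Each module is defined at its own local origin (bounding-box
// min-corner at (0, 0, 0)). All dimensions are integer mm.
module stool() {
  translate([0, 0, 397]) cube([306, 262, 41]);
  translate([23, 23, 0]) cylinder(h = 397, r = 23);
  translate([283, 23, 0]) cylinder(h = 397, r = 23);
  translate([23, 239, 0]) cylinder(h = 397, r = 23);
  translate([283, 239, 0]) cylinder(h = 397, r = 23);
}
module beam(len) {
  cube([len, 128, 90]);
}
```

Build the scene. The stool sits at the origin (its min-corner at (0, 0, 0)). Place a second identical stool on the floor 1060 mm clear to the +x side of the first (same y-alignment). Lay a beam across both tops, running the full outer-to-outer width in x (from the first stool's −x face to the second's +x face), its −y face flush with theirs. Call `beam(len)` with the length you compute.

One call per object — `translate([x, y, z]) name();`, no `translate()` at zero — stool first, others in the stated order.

stool();
translate([1366, 0, 0]) stool();
translate([0, 0, 438]) beam(1672);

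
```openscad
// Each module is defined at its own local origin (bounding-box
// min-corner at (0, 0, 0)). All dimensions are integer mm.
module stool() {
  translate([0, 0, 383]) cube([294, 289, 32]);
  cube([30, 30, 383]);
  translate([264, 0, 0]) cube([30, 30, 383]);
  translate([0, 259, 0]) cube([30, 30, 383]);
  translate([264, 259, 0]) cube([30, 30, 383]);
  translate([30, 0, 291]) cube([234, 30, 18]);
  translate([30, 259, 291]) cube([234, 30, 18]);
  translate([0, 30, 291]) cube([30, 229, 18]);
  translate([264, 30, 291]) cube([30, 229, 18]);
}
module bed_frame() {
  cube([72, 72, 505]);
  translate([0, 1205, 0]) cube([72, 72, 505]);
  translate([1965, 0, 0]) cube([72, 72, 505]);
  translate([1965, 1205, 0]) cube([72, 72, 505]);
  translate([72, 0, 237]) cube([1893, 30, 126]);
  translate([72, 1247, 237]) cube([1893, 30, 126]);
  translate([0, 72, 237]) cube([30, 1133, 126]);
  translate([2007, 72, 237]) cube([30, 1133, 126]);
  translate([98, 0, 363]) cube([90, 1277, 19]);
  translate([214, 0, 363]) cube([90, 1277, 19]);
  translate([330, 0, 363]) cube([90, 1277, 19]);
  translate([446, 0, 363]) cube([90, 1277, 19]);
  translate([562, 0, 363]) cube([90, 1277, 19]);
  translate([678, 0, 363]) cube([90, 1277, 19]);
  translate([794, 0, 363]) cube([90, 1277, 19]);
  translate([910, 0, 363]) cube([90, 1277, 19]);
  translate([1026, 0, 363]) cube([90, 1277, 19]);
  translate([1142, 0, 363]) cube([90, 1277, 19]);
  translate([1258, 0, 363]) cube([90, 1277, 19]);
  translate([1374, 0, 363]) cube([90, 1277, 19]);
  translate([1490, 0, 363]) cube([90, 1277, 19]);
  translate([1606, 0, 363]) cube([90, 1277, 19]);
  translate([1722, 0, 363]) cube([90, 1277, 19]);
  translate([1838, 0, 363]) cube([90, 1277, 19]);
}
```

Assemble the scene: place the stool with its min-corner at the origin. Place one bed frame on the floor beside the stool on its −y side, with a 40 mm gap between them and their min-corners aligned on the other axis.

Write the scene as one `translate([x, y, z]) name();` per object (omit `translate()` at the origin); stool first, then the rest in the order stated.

stool();
translate([0, -1317, 0]) bed_frame();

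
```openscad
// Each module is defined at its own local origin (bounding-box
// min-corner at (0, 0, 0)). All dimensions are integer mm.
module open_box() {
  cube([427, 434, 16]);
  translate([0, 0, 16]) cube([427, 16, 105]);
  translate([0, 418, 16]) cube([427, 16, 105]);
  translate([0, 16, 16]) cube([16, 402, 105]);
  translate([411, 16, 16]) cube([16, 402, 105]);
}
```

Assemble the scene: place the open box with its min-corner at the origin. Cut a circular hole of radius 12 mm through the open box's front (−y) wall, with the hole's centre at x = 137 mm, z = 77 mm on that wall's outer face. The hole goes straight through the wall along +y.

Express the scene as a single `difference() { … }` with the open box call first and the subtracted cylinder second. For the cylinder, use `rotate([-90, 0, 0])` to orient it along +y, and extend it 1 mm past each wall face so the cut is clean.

difference() {
  open_box();
  translate([137, -1, 77]) rotate([-90, 0, 0]) cylinder(h = 18, r = 12);
}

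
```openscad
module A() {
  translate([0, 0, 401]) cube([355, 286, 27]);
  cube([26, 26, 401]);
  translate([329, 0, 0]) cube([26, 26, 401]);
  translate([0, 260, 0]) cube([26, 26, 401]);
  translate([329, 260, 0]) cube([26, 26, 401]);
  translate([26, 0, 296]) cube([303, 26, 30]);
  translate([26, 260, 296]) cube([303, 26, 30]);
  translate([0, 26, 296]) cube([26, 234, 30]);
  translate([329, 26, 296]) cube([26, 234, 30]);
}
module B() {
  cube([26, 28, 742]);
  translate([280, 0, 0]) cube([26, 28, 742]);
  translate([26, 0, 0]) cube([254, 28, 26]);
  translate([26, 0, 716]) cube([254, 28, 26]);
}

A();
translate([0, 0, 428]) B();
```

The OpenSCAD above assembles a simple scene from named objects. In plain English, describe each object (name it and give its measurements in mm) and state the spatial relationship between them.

A is a simple wooden stool: a rectangular seat 355 mm (x) by 286 mm (y), 27 mm thick, top face at z = 428 mm, on four square legs, each 26×26 mm in cross-section. The legs rest on z = 0, each flush with a corner of the seat. Four stretchers, 26 mm wide and 30 mm tall, connect adjacent legs with their undersides at z = 296 mm, each running between the inner faces of the legs it joins and aligned with the legs' outer faces on the other axis.

B is a rectangular picture frame lying in the x–z plane (depth along y). The opening is 254 mm wide (x) by 690 mm tall (z), surrounded by a border 26 mm wide on all four sides. The frame is 28 mm deep and is made of two full-height vertical stiles with two horizontal rails fitted between them.

The picture frame is on top of the stool.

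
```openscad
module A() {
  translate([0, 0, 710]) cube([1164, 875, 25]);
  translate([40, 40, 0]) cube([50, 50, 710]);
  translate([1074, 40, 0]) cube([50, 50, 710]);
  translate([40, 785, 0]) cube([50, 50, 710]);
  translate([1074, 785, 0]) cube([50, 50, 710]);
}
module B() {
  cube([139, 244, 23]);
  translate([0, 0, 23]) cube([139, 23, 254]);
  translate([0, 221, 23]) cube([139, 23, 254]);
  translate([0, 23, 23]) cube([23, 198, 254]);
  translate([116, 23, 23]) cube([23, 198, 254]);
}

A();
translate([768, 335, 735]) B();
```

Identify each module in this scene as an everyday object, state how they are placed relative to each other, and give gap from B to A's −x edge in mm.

The open box's min-x is at 768; the table's min-x is 0; gap = 768 mm.

A is a table. B is an open box. The open box is on top of the table. The gap from the open box to the table's −x edge is 768 mm.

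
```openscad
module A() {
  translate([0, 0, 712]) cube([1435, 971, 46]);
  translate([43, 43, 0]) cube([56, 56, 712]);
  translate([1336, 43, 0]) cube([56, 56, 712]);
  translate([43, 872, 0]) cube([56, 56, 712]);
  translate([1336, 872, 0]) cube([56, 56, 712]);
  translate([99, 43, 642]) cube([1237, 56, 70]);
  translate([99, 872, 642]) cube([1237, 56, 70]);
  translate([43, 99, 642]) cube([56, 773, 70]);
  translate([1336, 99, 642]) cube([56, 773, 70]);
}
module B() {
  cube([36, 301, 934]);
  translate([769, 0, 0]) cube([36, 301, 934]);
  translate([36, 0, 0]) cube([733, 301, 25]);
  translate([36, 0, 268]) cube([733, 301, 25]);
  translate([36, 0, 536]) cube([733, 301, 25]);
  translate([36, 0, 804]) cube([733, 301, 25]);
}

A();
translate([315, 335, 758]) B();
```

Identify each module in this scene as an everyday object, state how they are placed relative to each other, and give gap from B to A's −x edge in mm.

The bookshelf's min-x is at 315; the table's min-x is 0; gap = 315 mm.

A is a table. B is a bookshelf. The bookshelf is on top of the table, centred. The gap from the bookshelf to the table's −x edge is 315 mm.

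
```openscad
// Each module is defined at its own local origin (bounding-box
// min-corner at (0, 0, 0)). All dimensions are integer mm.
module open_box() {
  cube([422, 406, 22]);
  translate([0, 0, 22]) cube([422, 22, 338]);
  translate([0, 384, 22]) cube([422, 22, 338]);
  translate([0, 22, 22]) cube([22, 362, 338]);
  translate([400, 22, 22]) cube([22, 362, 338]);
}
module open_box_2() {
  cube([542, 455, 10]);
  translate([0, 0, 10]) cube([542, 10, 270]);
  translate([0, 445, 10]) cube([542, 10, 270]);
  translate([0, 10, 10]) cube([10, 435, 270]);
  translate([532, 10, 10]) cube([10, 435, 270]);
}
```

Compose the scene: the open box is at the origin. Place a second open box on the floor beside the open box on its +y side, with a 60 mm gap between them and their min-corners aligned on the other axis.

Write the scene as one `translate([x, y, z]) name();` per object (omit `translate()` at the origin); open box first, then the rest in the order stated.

open_box();
translate([0, 466, 0]) open_box_2();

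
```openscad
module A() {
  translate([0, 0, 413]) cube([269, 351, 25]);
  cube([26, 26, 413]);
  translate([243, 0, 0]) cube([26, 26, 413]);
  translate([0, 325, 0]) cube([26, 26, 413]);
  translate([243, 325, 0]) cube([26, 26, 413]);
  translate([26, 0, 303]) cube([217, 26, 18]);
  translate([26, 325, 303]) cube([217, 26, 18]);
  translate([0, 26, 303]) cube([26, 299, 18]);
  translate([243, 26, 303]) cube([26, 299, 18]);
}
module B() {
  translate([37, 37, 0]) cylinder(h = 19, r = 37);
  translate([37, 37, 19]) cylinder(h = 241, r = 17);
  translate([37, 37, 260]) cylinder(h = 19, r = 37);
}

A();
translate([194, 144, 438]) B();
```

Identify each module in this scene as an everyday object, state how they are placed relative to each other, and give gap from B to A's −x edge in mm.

The spool's min-x is at 194; the stool's min-x is 0; gap = 194 mm.

A is a stool. B is a spool. The spool is on top of the stool. The gap from the spool to the stool's −x edge is 194 mm.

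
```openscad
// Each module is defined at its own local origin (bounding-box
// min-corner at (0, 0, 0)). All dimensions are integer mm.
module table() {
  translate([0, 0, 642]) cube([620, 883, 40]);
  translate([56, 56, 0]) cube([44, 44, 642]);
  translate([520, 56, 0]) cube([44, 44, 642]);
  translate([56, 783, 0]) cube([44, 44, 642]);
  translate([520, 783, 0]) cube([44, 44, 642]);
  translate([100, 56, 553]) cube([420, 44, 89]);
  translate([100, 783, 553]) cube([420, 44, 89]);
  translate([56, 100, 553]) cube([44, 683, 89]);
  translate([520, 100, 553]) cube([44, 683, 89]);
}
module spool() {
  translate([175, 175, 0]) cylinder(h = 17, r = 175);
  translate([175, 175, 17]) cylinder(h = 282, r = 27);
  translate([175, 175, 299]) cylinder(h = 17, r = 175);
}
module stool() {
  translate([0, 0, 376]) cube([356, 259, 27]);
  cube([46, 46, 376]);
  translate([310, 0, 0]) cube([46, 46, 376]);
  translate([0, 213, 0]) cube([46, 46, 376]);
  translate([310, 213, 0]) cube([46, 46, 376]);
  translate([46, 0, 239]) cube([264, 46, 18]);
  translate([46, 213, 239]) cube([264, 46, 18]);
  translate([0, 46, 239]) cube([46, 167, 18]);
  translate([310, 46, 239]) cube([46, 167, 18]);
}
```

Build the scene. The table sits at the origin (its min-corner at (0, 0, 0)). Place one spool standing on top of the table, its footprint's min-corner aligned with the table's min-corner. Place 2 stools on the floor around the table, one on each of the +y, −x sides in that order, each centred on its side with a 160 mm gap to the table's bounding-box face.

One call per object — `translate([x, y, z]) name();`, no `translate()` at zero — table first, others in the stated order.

table();
translate([0, 0, 682]) spool();
translate([132, 1043, 0]) stool();
translate([-516, 312, 0]) stool();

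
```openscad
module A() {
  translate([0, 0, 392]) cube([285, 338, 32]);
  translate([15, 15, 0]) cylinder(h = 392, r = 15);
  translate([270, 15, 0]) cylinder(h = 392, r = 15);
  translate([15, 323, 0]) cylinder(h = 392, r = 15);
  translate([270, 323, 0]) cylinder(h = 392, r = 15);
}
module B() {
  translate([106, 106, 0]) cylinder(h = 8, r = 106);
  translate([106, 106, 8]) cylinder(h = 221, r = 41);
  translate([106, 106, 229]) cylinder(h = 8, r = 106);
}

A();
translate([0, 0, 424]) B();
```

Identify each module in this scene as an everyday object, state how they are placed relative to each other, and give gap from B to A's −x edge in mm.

A is a stool. B is a spool. The spool is on top of the stool. The gap from the spool to the stool's −x edge is 0 mm.

The spool's min-x is at 0; the stool's min-x is 0; gap = 0 mm.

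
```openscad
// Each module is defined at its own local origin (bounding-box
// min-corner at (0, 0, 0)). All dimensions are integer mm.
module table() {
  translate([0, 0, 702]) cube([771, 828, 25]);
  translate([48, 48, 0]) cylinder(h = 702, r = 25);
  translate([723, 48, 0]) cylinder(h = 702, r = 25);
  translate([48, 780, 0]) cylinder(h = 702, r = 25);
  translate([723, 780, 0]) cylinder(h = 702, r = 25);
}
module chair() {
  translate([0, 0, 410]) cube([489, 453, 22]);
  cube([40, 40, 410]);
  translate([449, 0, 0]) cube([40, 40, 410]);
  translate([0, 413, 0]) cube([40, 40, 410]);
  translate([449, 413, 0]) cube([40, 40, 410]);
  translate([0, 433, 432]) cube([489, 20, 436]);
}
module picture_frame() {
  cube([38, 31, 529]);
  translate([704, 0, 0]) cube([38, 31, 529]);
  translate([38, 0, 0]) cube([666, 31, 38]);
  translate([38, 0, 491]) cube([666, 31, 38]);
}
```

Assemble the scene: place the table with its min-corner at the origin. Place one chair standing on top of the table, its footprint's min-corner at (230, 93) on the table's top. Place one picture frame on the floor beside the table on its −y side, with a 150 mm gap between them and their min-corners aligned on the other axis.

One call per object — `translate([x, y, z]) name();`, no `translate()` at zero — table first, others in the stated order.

table();
translate([230, 93, 727]) chair();
translate([0, -181, 0]) picture_frame();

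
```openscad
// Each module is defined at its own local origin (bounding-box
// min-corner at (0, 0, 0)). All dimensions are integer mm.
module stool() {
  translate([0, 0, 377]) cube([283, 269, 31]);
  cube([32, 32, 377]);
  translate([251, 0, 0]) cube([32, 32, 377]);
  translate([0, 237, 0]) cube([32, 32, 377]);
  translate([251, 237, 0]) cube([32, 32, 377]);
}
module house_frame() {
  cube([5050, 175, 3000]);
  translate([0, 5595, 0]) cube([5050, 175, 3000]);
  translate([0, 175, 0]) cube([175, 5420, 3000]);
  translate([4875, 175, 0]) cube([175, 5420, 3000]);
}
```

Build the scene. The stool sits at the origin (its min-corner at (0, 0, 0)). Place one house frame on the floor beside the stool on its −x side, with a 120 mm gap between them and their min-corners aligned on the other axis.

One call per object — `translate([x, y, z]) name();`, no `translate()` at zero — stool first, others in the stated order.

stool();
translate([-5170, 0, 0]) house_frame();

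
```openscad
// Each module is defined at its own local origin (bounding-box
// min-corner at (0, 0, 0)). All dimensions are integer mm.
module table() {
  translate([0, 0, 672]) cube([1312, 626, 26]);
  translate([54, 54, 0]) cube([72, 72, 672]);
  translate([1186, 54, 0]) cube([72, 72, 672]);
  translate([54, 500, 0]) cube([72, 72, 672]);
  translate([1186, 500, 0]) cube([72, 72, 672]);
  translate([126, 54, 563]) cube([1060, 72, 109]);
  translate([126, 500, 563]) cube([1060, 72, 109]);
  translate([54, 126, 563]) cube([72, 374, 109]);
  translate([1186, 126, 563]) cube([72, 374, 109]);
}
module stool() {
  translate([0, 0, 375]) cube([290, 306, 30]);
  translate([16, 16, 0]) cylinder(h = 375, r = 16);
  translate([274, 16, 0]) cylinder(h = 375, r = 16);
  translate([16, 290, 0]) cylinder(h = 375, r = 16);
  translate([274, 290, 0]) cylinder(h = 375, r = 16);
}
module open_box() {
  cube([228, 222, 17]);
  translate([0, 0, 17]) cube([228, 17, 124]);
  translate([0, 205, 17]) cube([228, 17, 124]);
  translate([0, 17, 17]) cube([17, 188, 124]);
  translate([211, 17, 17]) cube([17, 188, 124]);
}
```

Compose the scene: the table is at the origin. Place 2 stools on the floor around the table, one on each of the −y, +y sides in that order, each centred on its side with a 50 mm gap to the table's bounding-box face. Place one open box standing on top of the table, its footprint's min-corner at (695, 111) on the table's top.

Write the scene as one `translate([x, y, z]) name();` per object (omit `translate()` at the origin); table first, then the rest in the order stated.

table();
translate([511, -356, 0]) stool();
translate([511, 676, 0]) stool();
translate([695, 111, 698]) open_box();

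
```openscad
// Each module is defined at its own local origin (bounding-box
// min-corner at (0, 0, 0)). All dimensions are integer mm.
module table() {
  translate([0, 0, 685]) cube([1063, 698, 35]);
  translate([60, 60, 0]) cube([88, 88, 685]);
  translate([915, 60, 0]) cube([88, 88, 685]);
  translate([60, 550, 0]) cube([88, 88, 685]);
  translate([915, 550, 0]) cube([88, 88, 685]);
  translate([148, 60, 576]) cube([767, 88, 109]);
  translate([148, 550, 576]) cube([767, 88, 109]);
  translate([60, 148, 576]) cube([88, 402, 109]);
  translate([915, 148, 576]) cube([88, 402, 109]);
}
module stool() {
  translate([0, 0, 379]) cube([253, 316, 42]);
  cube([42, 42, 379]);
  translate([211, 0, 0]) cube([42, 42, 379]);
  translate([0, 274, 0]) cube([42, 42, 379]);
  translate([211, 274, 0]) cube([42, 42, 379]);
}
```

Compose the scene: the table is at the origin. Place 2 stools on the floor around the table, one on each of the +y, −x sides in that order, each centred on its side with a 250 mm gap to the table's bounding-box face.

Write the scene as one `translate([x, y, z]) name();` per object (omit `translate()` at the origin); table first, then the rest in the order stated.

table();
translate([405, 948, 0]) stool();
translate([-503, 191, 0]) stool();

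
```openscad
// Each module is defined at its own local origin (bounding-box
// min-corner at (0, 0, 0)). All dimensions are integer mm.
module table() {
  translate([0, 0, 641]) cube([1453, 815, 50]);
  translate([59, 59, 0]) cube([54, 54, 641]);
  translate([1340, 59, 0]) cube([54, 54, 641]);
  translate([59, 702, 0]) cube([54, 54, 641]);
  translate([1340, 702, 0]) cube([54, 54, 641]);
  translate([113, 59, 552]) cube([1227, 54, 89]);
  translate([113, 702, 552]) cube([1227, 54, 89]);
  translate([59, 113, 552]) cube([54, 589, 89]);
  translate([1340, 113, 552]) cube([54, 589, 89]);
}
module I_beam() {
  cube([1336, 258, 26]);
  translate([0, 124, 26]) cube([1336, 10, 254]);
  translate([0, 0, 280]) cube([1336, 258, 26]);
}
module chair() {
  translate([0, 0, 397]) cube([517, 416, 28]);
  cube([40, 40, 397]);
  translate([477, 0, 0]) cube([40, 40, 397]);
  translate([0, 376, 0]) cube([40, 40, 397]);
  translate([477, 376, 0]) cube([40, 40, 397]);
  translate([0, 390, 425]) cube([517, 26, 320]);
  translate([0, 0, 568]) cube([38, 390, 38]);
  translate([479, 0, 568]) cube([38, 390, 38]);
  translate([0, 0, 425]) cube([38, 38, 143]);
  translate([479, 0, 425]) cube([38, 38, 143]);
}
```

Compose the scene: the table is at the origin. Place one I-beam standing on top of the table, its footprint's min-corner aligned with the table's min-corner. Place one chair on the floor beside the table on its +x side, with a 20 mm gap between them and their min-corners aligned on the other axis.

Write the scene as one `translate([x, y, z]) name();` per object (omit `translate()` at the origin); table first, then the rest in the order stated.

table();
translate([0, 0, 691]) I_beam();
translate([1473, 0, 0]) chair();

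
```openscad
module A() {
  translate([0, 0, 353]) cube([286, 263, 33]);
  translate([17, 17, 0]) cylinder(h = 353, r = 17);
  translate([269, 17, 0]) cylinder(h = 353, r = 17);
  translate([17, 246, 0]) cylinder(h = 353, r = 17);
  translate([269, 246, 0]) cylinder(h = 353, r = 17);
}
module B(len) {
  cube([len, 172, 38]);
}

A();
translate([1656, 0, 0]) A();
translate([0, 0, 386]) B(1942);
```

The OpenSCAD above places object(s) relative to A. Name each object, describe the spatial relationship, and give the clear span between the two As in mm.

A is a stool. B is a beam. A beam spans the tops of two stools. The clear span between the two stools is 1370 mm.

Second stool starts at x = 1656; first ends at x = 286; clear span = 1656 − 286 = 1370 mm.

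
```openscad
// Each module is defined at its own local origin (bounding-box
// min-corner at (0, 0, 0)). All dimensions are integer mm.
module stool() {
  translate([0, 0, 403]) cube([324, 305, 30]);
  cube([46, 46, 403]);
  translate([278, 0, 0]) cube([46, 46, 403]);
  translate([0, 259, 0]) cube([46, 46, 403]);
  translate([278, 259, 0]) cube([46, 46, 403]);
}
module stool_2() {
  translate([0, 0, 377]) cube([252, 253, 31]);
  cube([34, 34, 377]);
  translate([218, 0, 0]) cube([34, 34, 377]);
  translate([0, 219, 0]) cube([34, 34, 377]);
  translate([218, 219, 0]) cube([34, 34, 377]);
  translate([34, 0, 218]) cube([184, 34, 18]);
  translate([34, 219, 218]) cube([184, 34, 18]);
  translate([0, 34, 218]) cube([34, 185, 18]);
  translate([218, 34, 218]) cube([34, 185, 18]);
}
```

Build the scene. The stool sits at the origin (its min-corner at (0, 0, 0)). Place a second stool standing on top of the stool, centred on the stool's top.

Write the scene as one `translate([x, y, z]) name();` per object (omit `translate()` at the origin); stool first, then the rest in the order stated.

stool();
translate([36, 26, 433]) stool_2();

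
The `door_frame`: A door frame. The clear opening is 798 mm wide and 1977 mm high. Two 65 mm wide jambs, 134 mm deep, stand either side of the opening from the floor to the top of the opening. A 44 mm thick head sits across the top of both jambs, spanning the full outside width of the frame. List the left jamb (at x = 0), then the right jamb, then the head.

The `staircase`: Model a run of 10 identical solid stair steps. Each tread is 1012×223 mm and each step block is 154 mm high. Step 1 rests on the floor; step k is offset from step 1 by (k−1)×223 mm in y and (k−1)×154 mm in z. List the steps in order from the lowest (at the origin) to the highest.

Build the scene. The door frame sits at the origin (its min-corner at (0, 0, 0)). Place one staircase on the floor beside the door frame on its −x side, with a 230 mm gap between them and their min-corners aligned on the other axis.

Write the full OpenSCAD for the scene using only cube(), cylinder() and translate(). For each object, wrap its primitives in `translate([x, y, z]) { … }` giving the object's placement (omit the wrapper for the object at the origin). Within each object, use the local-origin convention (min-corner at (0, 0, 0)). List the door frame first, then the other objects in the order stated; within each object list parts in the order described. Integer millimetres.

cube([65, 134, 1977]);
translate([863, 0, 0]) cube([65, 134, 1977]);
translate([0, 0, 1977]) cube([928, 134, 44]);
translate([-1242, 0, 0]) {
  cube([1012, 223, 154]);
  translate([0, 223, 154]) cube([1012, 223, 154]);
  translate([0, 446, 308]) cube([1012, 223, 154]);
  translate([0, 669, 462]) cube([1012, 223, 154]);
  translate([0, 892, 616]) cube([1012, 223, 154]);
  translate([0, 1115, 770]) cube([1012, 223, 154]);
  translate([0, 1338, 924]) cube([1012, 223, 154]);
  translate([0, 1561, 1078]) cube([1012, 223, 154]);
  translate([0, 1784, 1232]) cube([1012, 223, 154]);
  translate([0, 2007, 1386]) cube([1012, 223, 154]);
}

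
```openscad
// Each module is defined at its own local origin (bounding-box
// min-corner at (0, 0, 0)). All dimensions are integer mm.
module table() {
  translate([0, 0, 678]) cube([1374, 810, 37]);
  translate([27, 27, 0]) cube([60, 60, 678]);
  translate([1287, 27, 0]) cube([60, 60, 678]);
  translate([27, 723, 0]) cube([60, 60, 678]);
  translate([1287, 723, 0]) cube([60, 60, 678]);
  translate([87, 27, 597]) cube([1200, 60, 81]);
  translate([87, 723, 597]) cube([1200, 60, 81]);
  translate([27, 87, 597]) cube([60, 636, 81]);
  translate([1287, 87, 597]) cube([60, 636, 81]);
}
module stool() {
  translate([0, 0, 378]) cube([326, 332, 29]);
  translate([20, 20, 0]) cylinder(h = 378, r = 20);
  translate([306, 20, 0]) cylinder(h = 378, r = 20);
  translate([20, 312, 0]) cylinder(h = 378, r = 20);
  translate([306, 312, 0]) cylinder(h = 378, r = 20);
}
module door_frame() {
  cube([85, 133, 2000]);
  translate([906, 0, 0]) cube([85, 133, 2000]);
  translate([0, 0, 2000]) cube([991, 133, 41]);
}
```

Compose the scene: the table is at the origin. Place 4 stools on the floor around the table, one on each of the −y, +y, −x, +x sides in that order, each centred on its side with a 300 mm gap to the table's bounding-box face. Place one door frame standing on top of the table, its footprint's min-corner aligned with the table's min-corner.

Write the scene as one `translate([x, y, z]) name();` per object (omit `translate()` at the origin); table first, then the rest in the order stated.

table();
translate([524, -632, 0]) stool();
translate([524, 1110, 0]) stool();
translate([-626, 239, 0]) stool();
translate([1674, 239, 0]) stool();
translate([0, 0, 715]) door_frame();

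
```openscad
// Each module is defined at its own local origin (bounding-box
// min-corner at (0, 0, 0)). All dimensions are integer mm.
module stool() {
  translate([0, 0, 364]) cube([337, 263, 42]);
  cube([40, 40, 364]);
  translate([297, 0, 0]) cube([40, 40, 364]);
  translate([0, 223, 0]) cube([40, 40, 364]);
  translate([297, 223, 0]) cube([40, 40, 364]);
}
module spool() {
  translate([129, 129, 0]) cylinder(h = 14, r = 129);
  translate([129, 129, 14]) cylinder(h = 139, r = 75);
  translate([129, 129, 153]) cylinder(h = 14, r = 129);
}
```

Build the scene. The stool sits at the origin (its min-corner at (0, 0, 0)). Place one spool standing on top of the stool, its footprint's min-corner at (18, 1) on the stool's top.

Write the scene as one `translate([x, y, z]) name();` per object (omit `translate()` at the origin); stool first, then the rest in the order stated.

stool();
translate([18, 1, 406]) spool();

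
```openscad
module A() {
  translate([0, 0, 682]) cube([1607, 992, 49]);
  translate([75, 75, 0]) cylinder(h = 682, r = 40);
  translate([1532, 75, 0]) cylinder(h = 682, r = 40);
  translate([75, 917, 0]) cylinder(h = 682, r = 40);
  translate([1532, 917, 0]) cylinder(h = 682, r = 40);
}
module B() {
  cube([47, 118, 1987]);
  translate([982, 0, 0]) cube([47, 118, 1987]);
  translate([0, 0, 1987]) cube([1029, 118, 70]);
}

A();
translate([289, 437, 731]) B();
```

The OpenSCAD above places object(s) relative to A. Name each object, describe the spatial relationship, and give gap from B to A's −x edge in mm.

The door frame's min-x is at 289; the table's min-x is 0; gap = 289 mm.

A is a table. B is a door frame. The door frame is on top of the table, centred. The gap from the door frame to the table's −x edge is 289 mm.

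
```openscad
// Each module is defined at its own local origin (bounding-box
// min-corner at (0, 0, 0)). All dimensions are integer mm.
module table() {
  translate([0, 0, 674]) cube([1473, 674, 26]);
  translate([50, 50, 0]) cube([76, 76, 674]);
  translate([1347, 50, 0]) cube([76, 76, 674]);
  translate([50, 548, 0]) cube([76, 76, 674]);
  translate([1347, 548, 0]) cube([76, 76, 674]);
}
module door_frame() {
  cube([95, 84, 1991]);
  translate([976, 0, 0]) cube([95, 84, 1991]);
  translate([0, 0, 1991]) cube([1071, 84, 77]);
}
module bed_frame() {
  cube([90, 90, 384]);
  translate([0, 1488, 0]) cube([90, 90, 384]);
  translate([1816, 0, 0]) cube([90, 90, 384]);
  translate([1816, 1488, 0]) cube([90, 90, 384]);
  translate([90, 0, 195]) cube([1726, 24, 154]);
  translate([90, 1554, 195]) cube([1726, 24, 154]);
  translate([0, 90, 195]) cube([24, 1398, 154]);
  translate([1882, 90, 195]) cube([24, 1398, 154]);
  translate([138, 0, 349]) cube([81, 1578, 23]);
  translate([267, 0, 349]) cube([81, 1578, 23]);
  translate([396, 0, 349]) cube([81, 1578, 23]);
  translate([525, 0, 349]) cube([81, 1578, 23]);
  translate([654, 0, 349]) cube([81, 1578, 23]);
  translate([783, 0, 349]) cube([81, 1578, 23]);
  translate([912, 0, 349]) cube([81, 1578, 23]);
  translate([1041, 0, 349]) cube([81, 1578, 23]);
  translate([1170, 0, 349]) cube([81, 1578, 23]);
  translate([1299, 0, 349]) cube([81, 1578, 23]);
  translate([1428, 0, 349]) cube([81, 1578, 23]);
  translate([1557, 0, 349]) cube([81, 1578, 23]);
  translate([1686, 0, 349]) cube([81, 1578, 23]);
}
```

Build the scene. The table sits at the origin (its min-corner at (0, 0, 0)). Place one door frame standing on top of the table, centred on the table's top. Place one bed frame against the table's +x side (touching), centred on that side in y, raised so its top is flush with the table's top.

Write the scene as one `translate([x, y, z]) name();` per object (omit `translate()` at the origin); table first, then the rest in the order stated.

table();
translate([201, 295, 700]) door_frame();
translate([1473, -452, 316]) bed_frame();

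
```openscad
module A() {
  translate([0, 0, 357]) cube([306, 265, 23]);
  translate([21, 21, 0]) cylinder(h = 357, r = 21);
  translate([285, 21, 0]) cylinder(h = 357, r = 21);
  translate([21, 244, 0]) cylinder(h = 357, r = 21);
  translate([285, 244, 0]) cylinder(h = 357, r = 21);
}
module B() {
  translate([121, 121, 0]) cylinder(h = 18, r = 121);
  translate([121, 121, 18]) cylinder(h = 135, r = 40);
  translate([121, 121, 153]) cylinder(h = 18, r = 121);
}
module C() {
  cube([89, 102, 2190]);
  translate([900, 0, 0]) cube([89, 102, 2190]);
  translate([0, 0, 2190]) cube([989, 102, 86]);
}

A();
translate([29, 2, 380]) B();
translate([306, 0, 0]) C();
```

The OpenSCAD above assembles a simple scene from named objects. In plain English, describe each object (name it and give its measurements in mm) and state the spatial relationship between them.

A is a four-legged stool. The seat is a 306×265×23 mm slab whose top surface is at z = 380 mm; four round legs, each 42 mm in diameter, run from the floor (z = 0) to the underside of the seat, each leg's axis is inset half a diameter from the nearest pair of seat edges (so the leg's bounding box is flush with the corner).

B is a spool: two coaxial disc flanges of radius 121 mm and thickness 18 mm, joined by a core cylinder of radius 40 mm and height 135 mm. The lower flange rests on z = 0 and the three cylinders share a vertical axis.

C is a rectangular door frame: two vertical jambs of 89×102 mm section, 2190 mm tall, with a clear opening 811 mm wide between their inner faces. A header 86 mm tall and 102 mm deep lies on top of the jambs and spans the full outside width.

The spool is on top of the stool. The door frame is against the stool's +x side, with their −y faces flush.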